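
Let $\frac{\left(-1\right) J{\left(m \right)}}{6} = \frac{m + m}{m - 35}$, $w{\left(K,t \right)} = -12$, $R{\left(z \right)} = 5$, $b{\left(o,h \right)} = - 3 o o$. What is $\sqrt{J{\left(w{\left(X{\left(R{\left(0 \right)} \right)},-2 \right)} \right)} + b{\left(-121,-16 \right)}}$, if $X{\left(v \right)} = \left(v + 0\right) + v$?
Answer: $\frac{5 i \sqrt{3881307}}{47} \approx 209.59 i$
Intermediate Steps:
$b{\left(o,h \right)} = - 3 o^{2}$
$X{\left(v \right)} = 2 v$ ($X{\left(v \right)} = v + v = 2 v$)
$J{\left(m \right)} = - \frac{12 m}{-35 + m}$ ($J{\left(m \right)} = - 6 \frac{m + m}{m - 35} = - 6 \frac{2 m}{-35 + m} = - \frac{12 m}{-35 + m}$)
$\sqrt{J{\left(w{\left(X{\left(R{\left(0 \right)} \right)},-2 \right)} \right)} + b{\left(-121,-16 \right)}} = \sqrt{\left(-12\right) \left(-12\right) \frac{1}{-35 - 12} - 3 \left(-121\right)^{2}} = \sqrt{\left(-12\right) \left(-12\right) \frac{1}{-47} - 43923} = \sqrt{\left(-12\right) \left(-12\right) \left(- \frac{1}{47}\right) - 43923} = \sqrt{- \frac{144}{47} - 43923} = \sqrt{- \frac{2064525}{47}} = \frac{5 i \sqrt{3881307}}{47}$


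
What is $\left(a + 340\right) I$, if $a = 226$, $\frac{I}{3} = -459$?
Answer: $-779382$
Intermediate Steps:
$I = -1377$ ($I = 3 \left(-459\right) = -1377$)
$\left(a + 340\right) I = \left(226 + 340\right) \left(-1377\right) = 566 \left(-1377\right) = -779382$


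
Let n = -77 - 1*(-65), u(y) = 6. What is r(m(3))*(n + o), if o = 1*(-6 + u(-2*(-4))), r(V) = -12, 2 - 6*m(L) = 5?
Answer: 144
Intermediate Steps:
m(L) = -½ (m(L) = ⅓ - ⅙*5 = ⅓ - ⅚ = -½)
n = -12 (n = -77 + 65 = -12)
o = 0 (o = 1*(-6 + 6) = 1*0 = 0)
r(m(3))*(n + o) = -12*(-12 + 0) = -12*(-12) = 144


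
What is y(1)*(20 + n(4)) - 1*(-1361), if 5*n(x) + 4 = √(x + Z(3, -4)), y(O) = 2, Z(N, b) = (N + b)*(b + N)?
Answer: 6997/5 + 2*√5/5 ≈ 1400.3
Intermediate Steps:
Z(N, b) = (N + b)² (Z(N, b) = (N + b)*(N + b) = (N + b)²)
n(x) = -⅘ + √(1 + x)/5 (n(x) = -⅘ + √(x + (3 - 4)²)/5 = -⅘ + √(x + (-1)²)/5 = -⅘ + √(x + 1)/5 = -⅘ + √(1 + x)/5)
y(1)*(20 + n(4)) - 1*(-1361) = 2*(20 + (-⅘ + √(1 + 4)/5)) - 1*(-1361) = 2*(20 + (-⅘ + √5/5)) + 1361 = 2*(96/5 + √5/5) + 1361 = (192/5 + 2*√5/5) + 1361 = 6997/5 + 2*√5/5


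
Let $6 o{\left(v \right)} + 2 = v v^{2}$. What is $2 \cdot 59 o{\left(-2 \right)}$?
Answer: $- \frac{590}{3} \approx -196.67$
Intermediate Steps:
$o{\left(v \right)} = - \frac{1}{3} + \frac{v^{3}}{6}$ ($o{\left(v \right)} = - \frac{1}{3} + \frac{v v^{2}}{6} = - \frac{1}{3} + \frac{v^{3}}{6}$)
$2 \cdot 59 o{\left(-2 \right)} = 2 \cdot 59 \left(- \frac{1}{3} + \frac{\left(-2\right)^{3}}{6}\right) = 118 \left(- \frac{1}{3} + \frac{1}{6} \left(-8\right)\right) = 118 \left(- \frac{1}{3} - \frac{4}{3}\right) = 118 \left(- \frac{5}{3}\right) = - \frac{590}{3}$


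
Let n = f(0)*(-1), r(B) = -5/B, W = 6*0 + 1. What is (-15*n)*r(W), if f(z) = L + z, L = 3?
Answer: -225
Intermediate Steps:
W = 1 (W = 0 + 1 = 1)
f(z) = 3 + z
n = -3 (n = (3 + 0)*(-1) = 3*(-1) = -3)
(-15*n)*r(W) = (-15*(-3))*(-5/1) = 45*(-5*1) = 45*(-5) = -225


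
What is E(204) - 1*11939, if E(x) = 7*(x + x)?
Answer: -9083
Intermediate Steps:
E(x) = 14*x (E(x) = 7*(2*x) = 14*x)
E(204) - 1*11939 = 14*204 - 1*11939 = 2856 - 11939 = -9083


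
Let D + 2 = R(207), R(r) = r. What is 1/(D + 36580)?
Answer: 1/36785 ≈ 2.7185e-5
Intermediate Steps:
D = 205 (D = -2 + 207 = 205)
1/(D + 36580) = 1/(205 + 36580) = 1/36785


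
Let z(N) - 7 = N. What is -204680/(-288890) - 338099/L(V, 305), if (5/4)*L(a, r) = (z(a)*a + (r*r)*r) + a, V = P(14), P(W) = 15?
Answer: 64974716851/93676197752 ≈ 0.69361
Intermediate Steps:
z(N) = 7 + N
V = 15
L(a, r) = 4*a/5 + 4*r³/5 + 4*a*(7 + a)/5 (L(a, r) = 4*(((7 + a)*a + (r*r)*r) + a)/5 = 4*((a*(7 + a) + r²*r) + a)/5 = 4*((a*(7 + a) + r³) + a)/5 = 4*((r³ + a*(7 + a)) + a)/5 = 4*(a + r³ + a*(7 + a))/5 = 4*a/5 + 4*r³/5 + 4*a*(7 + a)/5)
-204680/(-288890) - 338099/L(V, 305) = -204680/(-288890) - 338099/((⅘)*15² + (⅘)*305³ + (32/5)*15) = -204680*(-1/288890) - 338099/((⅘)*225 + (⅘)*28372625 + 96) = 2924/4127 - 338099/(180 + 22698100 + 96) = 2924/4127 - 338099/22698376 = 64974716851/93676197752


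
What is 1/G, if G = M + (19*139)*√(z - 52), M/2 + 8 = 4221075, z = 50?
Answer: 4221067/35634820211859 - 2641*I*√2/71269640423718 ≈ 1.1845e-7 - 5.2406e-11*I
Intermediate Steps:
M = 8442134 (M = -16 + 2*4221075 = -16 + 8442150 = 8442134)
G = 8442134 + 2641*I*√2 (G = 8442134 + (19*139)*√(50 - 52) = 8442134 + 2641*√(-2) = 8442134 + 2641*(I*√2) = 8442134 + 2641*I*√2 ≈ 8.4421e+6 + 3734.9*I)
1/G = 1/(8442134 + 2641*I*√2)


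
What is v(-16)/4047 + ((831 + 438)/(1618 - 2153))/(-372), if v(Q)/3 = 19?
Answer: 96373/4710140 ≈ 0.020461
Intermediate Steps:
v(Q) = 57 (v(Q) = 3*19 = 57)
v(-16)/4047 + ((831 + 438)/(1618 - 2153))/(-372) = 57/4047 + ((831 + 438)/(1618 - 2153))/(-372) = 57*(1/4047) + (1269/(-535))*(-1/372) = 1/71 + (1269*(-1/535))*(-1/372) = 1/71 - 1269/535*(-1/372) = 1/71 + 423/66340 = 96373/4710140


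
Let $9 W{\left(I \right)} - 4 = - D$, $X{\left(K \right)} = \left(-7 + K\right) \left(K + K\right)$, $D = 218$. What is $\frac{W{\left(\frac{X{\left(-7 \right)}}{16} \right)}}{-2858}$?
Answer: $\frac{107}{12861} \approx 0.0083197$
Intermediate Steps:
$X{\left(K \right)} = 2 K \left(-7 + K\right)$ ($X{\left(K \right)} = \left(-7 + K\right) 2 K = 2 K \left(-7 + K\right)$)
$W{\left(I \right)} = - \frac{214}{9}$ ($W{\left(I \right)} = \frac{4}{9} + \frac{\left(-1\right) 218}{9} = \frac{4}{9} + \frac{1}{9} \left(-218\right) = \frac{4}{9} - \frac{218}{9} = - \frac{214}{9}$)
$\frac{W{\left(\frac{X{\left(-7 \right)}}{16} \right)}}{-2858} = - \frac{214}{9 \left(-2858\right)} = \left(- \frac{214}{9}\right) \left(- \frac{1}{2858}\right) = \frac{107}{12861}$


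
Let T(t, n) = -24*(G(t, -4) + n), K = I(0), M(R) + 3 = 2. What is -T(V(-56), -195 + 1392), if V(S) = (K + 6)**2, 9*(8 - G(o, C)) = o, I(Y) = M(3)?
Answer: 86560/3 ≈ 28853.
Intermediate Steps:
M(R) = -1 (M(R) = -3 + 2 = -1)
I(Y) = -1
K = -1
G(o, C) = 8 - o/9
V(S) = 25 (V(S) = (-1 + 6)**2 = 5**2 = 25)
T(t, n) = -192 - 24*n + 8*t/3 (T(t, n) = -24*((8 - t/9) + n) = -24*(8 + n - t/9) = -192 - 24*n + 8*t/3)
-T(V(-56), -195 + 1392) = -(-192 - 24*(-195 + 1392) + (8/3)*25) = -(-192 - 24*1197 + 200/3) = -(-192 - 28728 + 200/3) = -1*(-86560/3) = 86560/3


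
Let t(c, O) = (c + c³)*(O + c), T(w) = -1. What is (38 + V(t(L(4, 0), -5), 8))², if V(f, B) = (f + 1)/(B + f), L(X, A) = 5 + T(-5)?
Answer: 5508409/3600 ≈ 1530.1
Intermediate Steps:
L(X, A) = 4 (L(X, A) = 5 - 1 = 4)
t(c, O) = (O + c)*(c + c³)
V(f, B) = (1 + f)/(B + f)
(38 + V(t(L(4, 0), -5), 8))² = (38 + (1 + 4*(-5 + 4 + 4³ - 5*4²))/(8 + 4*(-5 + 4 + 4³ - 5*4²)))² = (38 + (1 + 4*(-5 + 4 + 64 - 5*16))/(8 + 4*(-5 + 4 + 64 - 5*16)))² = (38 + (1 + 4*(-5 + 4 + 64 - 80))/(8 + 4*(-5 + 4 + 64 - 80)))² = (38 + (1 + 4*(-17))/(8 + 4*(-17)))² = (38 + (1 - 68)/(8 - 68))² = (38 - 67/(-60))² = (38 - 1/60*(-67))² = (38 + 67/60)² = (2347/60)² = 5508409/3600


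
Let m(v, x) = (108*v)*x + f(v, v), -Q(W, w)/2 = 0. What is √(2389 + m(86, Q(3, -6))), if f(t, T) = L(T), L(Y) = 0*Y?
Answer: √2389 ≈ 48.877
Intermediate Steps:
L(Y) = 0
f(t, T) = 0
Q(W, w) = 0 (Q(W, w) = -2*0 = 0)
m(v, x) = 108*v*x (m(v, x) = (108*v)*x + 0 = 108*v*x + 0 = 108*v*x)
√(2389 + m(86, Q(3, -6))) = √(2389 + 108*86*0) = √(2389 + 0) = √2389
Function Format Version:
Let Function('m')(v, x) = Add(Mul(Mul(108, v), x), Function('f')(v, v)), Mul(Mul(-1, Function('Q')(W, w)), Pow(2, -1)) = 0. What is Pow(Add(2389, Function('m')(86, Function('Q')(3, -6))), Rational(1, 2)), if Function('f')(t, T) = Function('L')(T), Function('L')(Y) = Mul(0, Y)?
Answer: Pow(2389, Rational(1, 2)) ≈ 48.877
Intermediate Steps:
Function('L')(Y) = 0
Function('f')(t, T) = 0
Function('Q')(W, w) = 0 (Function('Q')(W, w) = Mul(-2, 0) = 0)
Function('m')(v, x) = Mul(108, v, x) (Function('m')(v, x) = Add(Mul(Mul(108, v), x), 0) = Add(Mul(108, v, x), 0) = Mul(108, v, x))
Pow(Add(2389, Function('m')(86, Function('Q')(3, -6))), Rational(1, 2)) = Pow(Add(2389, Mul(108, 86, 0)), Rational(1, 2)) = Pow(Add(2389, 0), Rational(1, 2)) = Pow(2389, Rational(1, 2))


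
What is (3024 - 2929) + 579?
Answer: 674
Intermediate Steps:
(3024 - 2929) + 579 = 95 + 579 = 674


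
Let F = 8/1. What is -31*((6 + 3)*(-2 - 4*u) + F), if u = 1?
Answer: 1426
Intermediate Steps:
F = 8 (F = 8*1 = 8)
-31*((6 + 3)*(-2 - 4*u) + F) = -31*((6 + 3)*(-2 - 4*1) + 8) = -31*(9*(-2 - 4) + 8) = -31*(9*(-6) + 8) = -31*(-54 + 8) = -31*(-46) = 1426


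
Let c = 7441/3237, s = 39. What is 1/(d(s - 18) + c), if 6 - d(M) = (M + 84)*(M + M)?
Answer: -3237/14248307 ≈ -0.00022718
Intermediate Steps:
c = 7441/3237 (c = 7441*(1/3237) = 7441/3237 ≈ 2.2987)
d(M) = 6 - 2*M*(84 + M) (d(M) = 6 - (M + 84)*(M + M) = 6 - (84 + M)*2*M = 6 - 2*M*(84 + M))
1/(d(s - 18) + c) = 1/((6 - 168*(39 - 18) - 2*(39 - 18)²) + 7441/3237) = 1/((6 - 168*21 - 2*21²) + 7441/3237) = 1/((6 - 3528 - 2*441) + 7441/3237) = 1/((6 - 3528 - 882) + 7441/3237) = 1/(-4404 + 7441/3237) = 1/(-14248307/3237) = -3237/14248307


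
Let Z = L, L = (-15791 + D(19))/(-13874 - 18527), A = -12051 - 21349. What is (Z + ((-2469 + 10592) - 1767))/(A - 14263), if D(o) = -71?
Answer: -29422374/220618409 ≈ -0.13336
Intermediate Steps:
A = -33400
L = 15862/32401 (L = (-15791 - 71)/(-13874 - 18527) = -15862/(-32401) = -15862*(-1/32401) = 15862/32401 ≈ 0.48955)
Z = 15862/32401 ≈ 0.48955
(Z + ((-2469 + 10592) - 1767))/(A - 14263) = (15862/32401 + ((-2469 + 10592) - 1767))/(-33400 - 14263) = (15862/32401 + (8123 - 1767))/(-47663) = (15862/32401 + 6356)*(-1/47663) = (205956618/32401)*(-1/47663) = -29422374/220618409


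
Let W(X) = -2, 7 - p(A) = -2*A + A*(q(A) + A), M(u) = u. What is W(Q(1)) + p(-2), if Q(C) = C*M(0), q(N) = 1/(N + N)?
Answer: -7/2 ≈ -3.5000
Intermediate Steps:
q(N) = 1/(2*N)
Q(C) = 0 (Q(C) = C*0 = 0)
p(A) = 7 + 2*A - A*(A + 1/(2*A)) (p(A) = 7 - (-2*A + A*(1/(2*A) + A)) = 7 - (-2*A + A*(A + 1/(2*A))) = 7 + (2*A - A*(A + 1/(2*A))) = 7 + 2*A - A*(A + 1/(2*A)))
W(Q(1)) + p(-2) = -2 + (13/2 - 1*(-2)² + 2*(-2)) = -2 + (13/2 - 1*4 - 4) = -2 + (13/2 - 4 - 4) = -2 - 3/2 = -7/2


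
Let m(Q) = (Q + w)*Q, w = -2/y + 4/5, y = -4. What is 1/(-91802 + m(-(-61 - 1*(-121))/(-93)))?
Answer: -961/88220516 ≈ -1.0893e-5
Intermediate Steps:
w = 13/10 (w = -2/(-4) + 4/5 = -2*(-¼) + 4*(⅕) = ½ + ⅘ = 13/10 ≈ 1.3000)
m(Q) = Q*(13/10 + Q) (m(Q) = (Q + 13/10)*Q = (13/10 + Q)*Q = Q*(13/10 + Q))
1/(-91802 + m(-(-61 - 1*(-121))/(-93))) = 1/(-91802 + (-(-61 - 1*(-121))/(-93))*(13 + 10*(-(-61 - 1*(-121))/(-93)))/10) = 1/(-91802 + (-(-61 + 121)*(-1/93))*(13 + 10*(-(-61 + 121)*(-1/93)))/10) = 1/(-91802 + (-1*60*(-1/93))*(13 + 10*(-1*60*(-1/93)))/10) = 1/(-91802 + (-60*(-1/93))*(13 + 10*(-60*(-1/93)))/10) = 1/(-91802 + (⅒)*(20/31)*(13 + 10*(20/31))) = 1/(-91802 + (⅒)*(20/31)*(13 + 200/31)) = 1/(-91802 + (⅒)*(20/31)*(603/31)) = 1/(-91802 + 1206/961) = 1/(-88220516/961) = -961/88220516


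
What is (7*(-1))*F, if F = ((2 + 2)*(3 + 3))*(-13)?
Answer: 2184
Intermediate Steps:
F = -312 (F = (4*6)*(-13) = 24*(-13) = -312)
(7*(-1))*F = (7*(-1))*(-312) = -7*(-312) = 2184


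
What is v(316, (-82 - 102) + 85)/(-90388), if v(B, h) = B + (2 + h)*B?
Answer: 7584/22597 ≈ 0.33562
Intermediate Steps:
v(B, h) = B + B*(2 + h)
v(316, (-82 - 102) + 85)/(-90388) = (316*(3 + ((-82 - 102) + 85)))/(-90388) = (316*(3 + (-184 + 85)))*(-1/90388) = (316*(3 - 99))*(-1/90388) = (316*(-96))*(-1/90388) = -30336*(-1/90388) = 7584/22597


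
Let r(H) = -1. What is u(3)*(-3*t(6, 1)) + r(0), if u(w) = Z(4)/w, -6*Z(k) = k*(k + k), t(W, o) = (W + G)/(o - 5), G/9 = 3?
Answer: -45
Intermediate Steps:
G = 27 (G = 9*3 = 27)
t(W, o) = (27 + W)/(-5 + o) (t(W, o) = (W + 27)/(o - 5) = (27 + W)/(-5 + o))
Z(k) = -k²/3 (Z(k) = -k*(k + k)/6 = -k*2*k/6 = -k²/3)
u(w) = -16/(3*w) (u(w) = (-⅓*4²)/w = (-⅓*16)/w = -16/(3*w))
u(3)*(-3*t(6, 1)) + r(0) = (-16/3/3)*(-3*(27 + 6)/(-5 + 1)) - 1 = (-16/3*⅓)*(-3*33/(-4)) - 1 = -(-16)*(-¼*33)/3 - 1 = -(-16)*(-33)/(3*4) - 1 = -16/9*99/4 - 1 = -44 - 1 = -45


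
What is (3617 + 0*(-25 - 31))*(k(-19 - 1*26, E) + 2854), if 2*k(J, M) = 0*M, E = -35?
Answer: 10322918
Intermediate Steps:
k(J, M) = 0 (k(J, M) = (0*M)/2 = (½)*0 = 0)
(3617 + 0*(-25 - 31))*(k(-19 - 1*26, E) + 2854) = (3617 + 0*(-25 - 31))*(0 + 2854) = (3617 + 0*(-56))*2854 = (3617 + 0)*2854 = 3617*2854 = 10322918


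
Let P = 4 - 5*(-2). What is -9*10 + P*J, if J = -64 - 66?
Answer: -1910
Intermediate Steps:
J = -130
P = 14 (P = 4 + 10 = 14)
-9*10 + P*J = -9*10 + 14*(-130) = -90 - 1820 = -1910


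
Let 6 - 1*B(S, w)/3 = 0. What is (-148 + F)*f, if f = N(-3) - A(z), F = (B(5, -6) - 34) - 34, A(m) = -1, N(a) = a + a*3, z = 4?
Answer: 2178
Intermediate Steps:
B(S, w) = 18 (B(S, w) = 18 - 3*0 = 18 + 0 = 18)
N(a) = 4*a (N(a) = a + 3*a = 4*a)
F = -50 (F = (18 - 34) - 34 = -16 - 34 = -50)
f = -11 (f = 4*(-3) - 1*(-1) = -12 + 1 = -11)
(-148 + F)*f = (-148 - 50)*(-11) = -198*(-11) = 2178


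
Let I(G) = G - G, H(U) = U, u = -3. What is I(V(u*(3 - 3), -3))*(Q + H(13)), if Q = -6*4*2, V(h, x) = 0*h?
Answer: 0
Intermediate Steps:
V(h, x) = 0
Q = -48 (Q = -24*2 = -48)
I(G) = 0
I(V(u*(3 - 3), -3))*(Q + H(13)) = 0*(-48 + 13) = 0*(-35) = 0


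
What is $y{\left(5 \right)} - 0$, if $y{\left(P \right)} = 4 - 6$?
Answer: $-2$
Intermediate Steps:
$y{\left(P \right)} = -2$ ($y{\left(P \right)} = 4 - 6 = -2$)
$y{\left(5 \right)} - 0 = -2 - 0 = -2 + 0 = -2$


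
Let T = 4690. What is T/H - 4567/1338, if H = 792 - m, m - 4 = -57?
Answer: 483221/226122 ≈ 2.1370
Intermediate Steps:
m = -53 (m = 4 - 57 = -53)
H = 845 (H = 792 - 1*(-53) = 792 + 53 = 845)
T/H - 4567/1338 = 4690/845 - 4567/1338 = 4690*(1/845) - 4567*1/1338 = 938/169 - 4567/1338 = 483221/226122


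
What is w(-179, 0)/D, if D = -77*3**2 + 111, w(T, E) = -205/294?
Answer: 205/171108 ≈ 0.0011981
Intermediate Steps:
w(T, E) = -205/294 (w(T, E) = -205*1/294 = -205/294)
D = -582 (D = -77*9 + 111 = -693 + 111 = -582)
w(-179, 0)/D = -205/294/(-582) = -205/294*(-1/582) = 205/171108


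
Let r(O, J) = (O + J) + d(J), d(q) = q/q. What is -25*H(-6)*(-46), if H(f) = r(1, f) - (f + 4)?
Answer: -2300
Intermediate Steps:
d(q) = 1
r(O, J) = 1 + J + O (r(O, J) = (O + J) + 1 = (J + O) + 1 = 1 + J + O)
H(f) = -2 (H(f) = (1 + f + 1) - (f + 4) = (2 + f) - (4 + f) = (2 + f) + (-4 - f) = -2)
-25*H(-6)*(-46) = -25*(-2)*(-46) = 50*(-46) = -2300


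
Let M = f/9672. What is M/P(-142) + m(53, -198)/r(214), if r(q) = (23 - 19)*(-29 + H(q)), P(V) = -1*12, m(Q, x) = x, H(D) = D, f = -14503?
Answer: -3062113/21471840 ≈ -0.14261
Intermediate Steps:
P(V) = -12
M = -14503/9672 ≈ -1.4995
r(q) = -116 + 4*q (r(q) = (23 - 19)*(-29 + q) = 4*(-29 + q) = -116 + 4*q)
M/P(-142) + m(53, -198)/r(214) = -14503/9672/(-12) - 198/(-116 + 4*214) = -14503/9672*(-1/12) - 198/(-116 + 856) = 14503/116064 - 198/740 = 14503/116064 - 198*1/740 = 14503/116064 - 99/370 = -3062113/21471840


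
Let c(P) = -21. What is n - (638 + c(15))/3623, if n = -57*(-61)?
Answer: 12596554/3623 ≈ 3476.8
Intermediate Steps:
n = 3477
n - (638 + c(15))/3623 = 3477 - (638 - 21)/3623 = 3477 - 617/3623 = 12596554/3623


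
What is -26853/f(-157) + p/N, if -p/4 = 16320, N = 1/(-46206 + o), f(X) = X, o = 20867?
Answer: 259698424293/157 ≈ 1.6541e+9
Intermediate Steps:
N = -1/25339 (N = 1/(-46206 + 20867) = 1/(-25339) = -1/25339 ≈ -3.9465e-5)
p = -65280 (p = -4*16320 = -65280)
-26853/f(-157) + p/N = -26853/(-157) - 65280/(-1/25339) = -26853*(-1/157) - 65280*(-25339) = 26853/157 + 1654129920 = 259698424293/157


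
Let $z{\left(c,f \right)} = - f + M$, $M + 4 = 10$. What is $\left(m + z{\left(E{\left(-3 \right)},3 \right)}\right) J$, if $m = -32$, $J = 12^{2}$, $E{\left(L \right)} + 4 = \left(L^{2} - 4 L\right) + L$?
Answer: $-4176$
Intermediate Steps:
$M = 6$ ($M = -4 + 10 = 6$)
$E{\left(L \right)} = -4 + L^{2} - 3 L$ ($E{\left(L \right)} = -4 + \left(\left(L^{2} - 4 L\right) + L\right) = -4 + \left(L^{2} - 3 L\right) = -4 + L^{2} - 3 L$)
$z{\left(c,f \right)} = 6 - f$ ($z{\left(c,f \right)} = - f + 6 = 6 - f$)
$J = 144$
$\left(m + z{\left(E{\left(-3 \right)},3 \right)}\right) J = \left(-32 + \left(6 - 3\right)\right) 144 = \left(-32 + 3\right) 144 = \left(-29\right) 144 = -4176$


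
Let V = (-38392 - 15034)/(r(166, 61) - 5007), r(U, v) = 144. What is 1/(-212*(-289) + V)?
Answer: 4863/297999710 ≈ 1.6319e-5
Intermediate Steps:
V = 53426/4863 (V = (-38392 - 15034)/(144 - 5007) = -53426/(-4863) = -53426*(-1/4863) = 53426/4863 ≈ 10.986)
1/(-212*(-289) + V) = 1/(-212*(-289) + 53426/4863) = 1/(61268 + 53426/4863) = 1/(297999710/4863) = 4863/297999710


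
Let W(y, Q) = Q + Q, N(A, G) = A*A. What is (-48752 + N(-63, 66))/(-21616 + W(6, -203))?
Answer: 44783/22022 ≈ 2.0336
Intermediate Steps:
N(A, G) = A**2
W(y, Q) = 2*Q
(-48752 + N(-63, 66))/(-21616 + W(6, -203)) = (-48752 + (-63)**2)/(-21616 + 2*(-203)) = (-48752 + 3969)/(-21616 - 406) = -44783/(-22022) = -44783*(-1/22022) = 44783/22022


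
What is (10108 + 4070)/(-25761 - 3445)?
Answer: -417/859 ≈ -0.48545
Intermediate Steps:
(10108 + 4070)/(-25761 - 3445) = 14178/(-29206) = 14178*(-1/29206) = -417/859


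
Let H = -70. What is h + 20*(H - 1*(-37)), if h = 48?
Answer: -612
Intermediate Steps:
h + 20*(H - 1*(-37)) = 48 + 20*(-70 - 1*(-37)) = 48 + 20*(-70 + 37) = 48 + 20*(-33) = 48 - 660 = -612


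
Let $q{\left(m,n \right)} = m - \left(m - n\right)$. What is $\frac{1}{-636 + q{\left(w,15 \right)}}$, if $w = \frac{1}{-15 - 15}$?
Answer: $- \frac{1}{621} \approx -0.0016103$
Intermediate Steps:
$w = - \frac{1}{30}$ ($w = \frac{1}{-30} = - \frac{1}{30} \approx -0.033333$)
$q{\left(m,n \right)} = n$
$\frac{1}{-636 + q{\left(w,15 \right)}} = \frac{1}{-636 + 15} = \frac{1}{-621} = - \frac{1}{621}$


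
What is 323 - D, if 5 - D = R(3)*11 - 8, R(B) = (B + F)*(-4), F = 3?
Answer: 46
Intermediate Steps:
R(B) = -12 - 4*B (R(B) = (B + 3)*(-4) = (3 + B)*(-4) = -12 - 4*B)
D = 277 (D = 5 - ((-12 - 4*3)*11 - 8) = 5 - ((-12 - 12)*11 - 8) = 5 - (-24*11 - 8) = 5 - (-264 - 8) = 5 - 1*(-272) = 5 + 272 = 277)
323 - D = 323 - 1*277 = 323 - 277 = 46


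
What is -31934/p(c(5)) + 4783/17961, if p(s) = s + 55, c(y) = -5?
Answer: -286663712/449025 ≈ -638.41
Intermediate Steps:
p(s) = 55 + s
-31934/p(c(5)) + 4783/17961 = -31934/(55 - 5) + 4783/17961 = -31934/50 + 4783*(1/17961) = -31934*1/50 + 4783/17961 = -15967/25 + 4783/17961 = -286663712/449025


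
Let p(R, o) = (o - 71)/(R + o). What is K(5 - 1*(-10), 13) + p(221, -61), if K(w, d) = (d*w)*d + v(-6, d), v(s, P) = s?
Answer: 101127/40 ≈ 2528.2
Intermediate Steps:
p(R, o) = (-71 + o)/(R + o)
K(w, d) = -6 + w*d² (K(w, d) = (d*w)*d - 6 = w*d² - 6 = -6 + w*d²)
K(5 - 1*(-10), 13) + p(221, -61) = (-6 + (5 - 1*(-10))*13²) + (-71 - 61)/(221 - 61) = (-6 + (5 + 10)*169) - 132/160 = (-6 + 15*169) + (1/160)*(-132) = (-6 + 2535) - 33/40 = 2529 - 33/40 = 101127/40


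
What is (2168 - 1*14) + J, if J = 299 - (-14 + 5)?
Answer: 2462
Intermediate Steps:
J = 308 (J = 299 - (-9) = 299 - 1*(-9) = 299 + 9 = 308)
(2168 - 1*14) + J = (2168 - 1*14) + 308 = (2168 - 14) + 308 = 2154 + 308 = 2462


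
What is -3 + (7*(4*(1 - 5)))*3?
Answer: -339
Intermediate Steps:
-3 + (7*(4*(1 - 5)))*3 = -3 + (7*(4*(-4)))*3 = -3 + (7*(-16))*3 = -3 - 112*3 = -3 - 336 = -339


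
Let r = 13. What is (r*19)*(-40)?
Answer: -9880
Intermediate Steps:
(r*19)*(-40) = (13*19)*(-40) = 247*(-40) = -9880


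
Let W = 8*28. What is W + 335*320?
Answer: 107424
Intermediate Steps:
W = 224
W + 335*320 = 224 + 335*320 = 224 + 107200 = 107424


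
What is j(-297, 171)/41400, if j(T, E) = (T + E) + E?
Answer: 1/920 ≈ 0.0010870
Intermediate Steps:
j(T, E) = T + 2*E (j(T, E) = (E + T) + E = T + 2*E)
j(-297, 171)/41400 = (-297 + 2*171)/41400 = (-297 + 342)*(1/41400) = 45*(1/41400) = 1/920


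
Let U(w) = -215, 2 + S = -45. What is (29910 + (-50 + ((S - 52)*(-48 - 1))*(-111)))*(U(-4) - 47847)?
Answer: 24444381262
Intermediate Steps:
S = -47 (S = -2 - 45 = -47)
(29910 + (-50 + ((S - 52)*(-48 - 1))*(-111)))*(U(-4) - 47847) = (29910 + (-50 + ((-47 - 52)*(-48 - 1))*(-111)))*(-215 - 47847) = (29910 + (-50 - 99*(-49)*(-111)))*(-48062) = (29910 + (-50 + 4851*(-111)))*(-48062) = (29910 + (-50 - 538461))*(-48062) = (29910 - 538511)*(-48062) = -508601*(-48062) = 24444381262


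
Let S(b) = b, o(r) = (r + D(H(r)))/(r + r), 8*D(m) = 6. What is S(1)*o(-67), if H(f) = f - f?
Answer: 265/536 ≈ 0.49440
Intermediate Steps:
H(f) = 0
D(m) = ¾ (D(m) = (⅛)*6 = ¾)
o(r) = (¾ + r)/(2*r) (o(r) = (r + ¾)/(r + r) = (¾ + r)/((2*r)) = (¾ + r)*(1/(2*r)) = (¾ + r)/(2*r))
S(1)*o(-67) = 1*((⅛)*(3 + 4*(-67))/(-67)) = 1*((⅛)*(-1/67)*(3 - 268)) = 1*((⅛)*(-1/67)*(-265)) = 1*(265/536) = 265/536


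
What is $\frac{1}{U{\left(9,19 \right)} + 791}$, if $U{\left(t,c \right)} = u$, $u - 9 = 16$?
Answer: $\frac{1}{816} \approx 0.0012255$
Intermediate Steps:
$u = 25$ ($u = 9 + 16 = 25$)
$U{\left(t,c \right)} = 25$
$\frac{1}{U{\left(9,19 \right)} + 791} = \frac{1}{25 + 791} = \frac{1}{816}$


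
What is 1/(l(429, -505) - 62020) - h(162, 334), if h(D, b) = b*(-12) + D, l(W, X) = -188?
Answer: 239251967/62208 ≈ 3846.0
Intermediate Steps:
h(D, b) = D - 12*b (h(D, b) = -12*b + D = D - 12*b)
1/(l(429, -505) - 62020) - h(162, 334) = 1/(-188 - 62020) - (162 - 12*334) = 1/(-62208) - (162 - 4008) = -1/62208 - 1*(-3846) = -1/62208 + 3846 = 239251967/62208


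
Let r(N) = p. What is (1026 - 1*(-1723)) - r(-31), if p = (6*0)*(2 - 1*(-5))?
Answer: 2749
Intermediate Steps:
p = 0 (p = 0*(2 + 5) = 0*7 = 0)
r(N) = 0
(1026 - 1*(-1723)) - r(-31) = (1026 - 1*(-1723)) - 1*0 = (1026 + 1723) + 0 = 2749 + 0 = 2749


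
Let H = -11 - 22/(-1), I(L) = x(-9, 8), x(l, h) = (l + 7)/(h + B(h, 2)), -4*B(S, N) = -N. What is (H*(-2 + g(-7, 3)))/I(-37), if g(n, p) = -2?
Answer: 187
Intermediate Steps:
B(S, N) = N/4 (B(S, N) = -(-1)*N/4 = N/4)
x(l, h) = (7 + l)/(1/2 + h) (x(l, h) = (l + 7)/(h + (1/4)*2) = (7 + l)/(h + 1/2) = (7 + l)/(1/2 + h))
I(L) = -4/17 (I(L) = 2*(7 - 9)/(1 + 2*8) = 2*(-2)/(1 + 16) = 2*(-2)/17 = 2*(1/17)*(-2) = -4/17)
H = 11 (H = -11 - 22*(-1) = -11 + 22 = 11)
(H*(-2 + g(-7, 3)))/I(-37) = (11*(-2 - 2))/(-4/17) = (11*(-4))*(-17/4) = -44*(-17/4) = 187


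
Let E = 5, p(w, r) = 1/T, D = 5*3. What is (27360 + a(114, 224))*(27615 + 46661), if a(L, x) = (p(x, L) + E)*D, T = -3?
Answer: 2037390680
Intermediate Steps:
D = 15
p(w, r) = -1/3 (p(w, r) = 1/(-3) = -1/3)
a(L, x) = 70 (a(L, x) = (-1/3 + 5)*15 = (14/3)*15 = 70)
(27360 + a(114, 224))*(27615 + 46661) = (27360 + 70)*(27615 + 46661) = 27430*74276 = 2037390680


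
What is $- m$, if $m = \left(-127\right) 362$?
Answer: $45974$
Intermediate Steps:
$m = -45974$
$- m = \left(-1\right) \left(-45974\right) = 45974$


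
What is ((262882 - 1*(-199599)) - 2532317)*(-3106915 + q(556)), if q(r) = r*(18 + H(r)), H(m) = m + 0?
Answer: 5770228775556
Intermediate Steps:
H(m) = m
q(r) = r*(18 + r)
((262882 - 1*(-199599)) - 2532317)*(-3106915 + q(556)) = ((262882 - 1*(-199599)) - 2532317)*(-3106915 + 556*(18 + 556)) = ((262882 + 199599) - 2532317)*(-3106915 + 556*574) = (462481 - 2532317)*(-3106915 + 319144) = -2069836*(-2787771) = 5770228775556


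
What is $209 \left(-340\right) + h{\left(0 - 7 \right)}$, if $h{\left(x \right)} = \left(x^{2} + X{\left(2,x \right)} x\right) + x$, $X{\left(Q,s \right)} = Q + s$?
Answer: $-70983$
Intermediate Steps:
$h{\left(x \right)} = x + x^{2} + x \left(2 + x\right)$ ($h{\left(x \right)} = \left(x^{2} + \left(2 + x\right) x\right) + x = \left(x^{2} + x \left(2 + x\right)\right) + x = x + x^{2} + x \left(2 + x\right)$)
$209 \left(-340\right) + h{\left(0 - 7 \right)} = 209 \left(-340\right) + \left(0 - 7\right) \left(3 + 2 \left(0 - 7\right)\right) = -71060 + \left(0 - 7\right) \left(3 + 2 \left(0 - 7\right)\right) = -71060 - 7 \left(3 + 2 \left(-7\right)\right) = -71060 - 7 \left(3 - 14\right) = -71060 - -77 = -71060 + 77 = -70983$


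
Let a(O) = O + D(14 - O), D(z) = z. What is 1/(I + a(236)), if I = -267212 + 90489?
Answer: -1/176709 ≈ -5.6590e-6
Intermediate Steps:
a(O) = 14 (a(O) = O + (14 - O) = 14)
I = -176723
1/(I + a(236)) = 1/(-176723 + 14) = 1/(-176709) = -1/176709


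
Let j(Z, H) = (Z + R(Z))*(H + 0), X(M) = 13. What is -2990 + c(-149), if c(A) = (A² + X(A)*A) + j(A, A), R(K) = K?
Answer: 61676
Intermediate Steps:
j(Z, H) = 2*H*Z (j(Z, H) = (Z + Z)*(H + 0) = (2*Z)*H = 2*H*Z)
c(A) = 3*A² + 13*A (c(A) = (A² + 13*A) + 2*A*A = (A² + 13*A) + 2*A² = 3*A² + 13*A)
-2990 + c(-149) = -2990 - 149*(13 + 3*(-149)) = -2990 - 149*(13 - 447) = -2990 - 149*(-434) = -2990 + 64666 = 61676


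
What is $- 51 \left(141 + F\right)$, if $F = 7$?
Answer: $-7548$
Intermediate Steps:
$- 51 \left(141 + F\right) = - 51 \left(141 + 7\right) = \left(-51\right) 148 = -7548$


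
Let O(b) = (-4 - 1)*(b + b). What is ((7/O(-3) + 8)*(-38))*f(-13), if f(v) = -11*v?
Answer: -671099/15 ≈ -44740.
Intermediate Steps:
O(b) = -10*b
((7/O(-3) + 8)*(-38))*f(-13) = ((7/(-10*(-3)) + 8)*(-38))*(-11*(-13)) = ((7/30 + 8)*(-38))*143 = ((247/30)*(-38))*143 = -4693/15*143 = -671099/15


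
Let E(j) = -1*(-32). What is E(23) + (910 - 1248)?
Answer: -306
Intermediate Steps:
E(j) = 32
E(23) + (910 - 1248) = 32 + (910 - 1248) = 32 - 338 = -306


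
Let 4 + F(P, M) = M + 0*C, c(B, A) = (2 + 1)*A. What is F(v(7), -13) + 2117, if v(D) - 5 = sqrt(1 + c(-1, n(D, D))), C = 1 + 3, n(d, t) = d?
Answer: 2100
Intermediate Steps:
C = 4
c(B, A) = 3*A
v(D) = 5 + sqrt(1 + 3*D)
F(P, M) = -4 + M (F(P, M) = -4 + (M + 0*4) = -4 + (M + 0) = -4 + M)
F(v(7), -13) + 2117 = (-4 - 13) + 2117 = -17 + 2117 = 2100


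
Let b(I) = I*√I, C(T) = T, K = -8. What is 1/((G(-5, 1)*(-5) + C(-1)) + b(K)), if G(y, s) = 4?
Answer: I/(-21*I + 16*√2) ≈ -0.022036 + 0.023743*I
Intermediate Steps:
b(I) = I^(3/2)
1/((G(-5, 1)*(-5) + C(-1)) + b(K)) = 1/((4*(-5) - 1) + (-8)^(3/2)) = 1/((-20 - 1) - 16*I*√2) = 1/(-21 - 16*I*√2)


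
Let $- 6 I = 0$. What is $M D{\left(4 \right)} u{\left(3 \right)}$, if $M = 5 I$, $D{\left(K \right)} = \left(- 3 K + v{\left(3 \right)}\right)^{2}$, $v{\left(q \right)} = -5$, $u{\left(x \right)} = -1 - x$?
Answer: $0$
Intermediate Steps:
$I = 0$ ($I = \left(- \frac{1}{6}\right) 0 = 0$)
$D{\left(K \right)} = \left(-5 - 3 K\right)^{2}$ ($D{\left(K \right)} = \left(- 3 K - 5\right)^{2} = \left(-5 - 3 K\right)^{2}$)
$M = 0$ ($M = 5 \cdot 0 = 0$)
$M D{\left(4 \right)} u{\left(3 \right)} = 0 \left(5 + 3 \cdot 4\right)^{2} \left(-1 - 3\right) = 0 \left(5 + 12\right)^{2} \left(-1 - 3\right) = 0 \cdot 17^{2} \left(-4\right) = 0 \cdot 289 \left(-4\right) = 0 \left(-4\right) = 0$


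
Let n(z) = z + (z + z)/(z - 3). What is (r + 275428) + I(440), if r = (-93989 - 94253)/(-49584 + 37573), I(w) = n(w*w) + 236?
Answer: 1091217654170362/2325293567 ≈ 4.6928e+5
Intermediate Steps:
n(z) = z + 2*z/(-3 + z) (n(z) = z + (2*z)/(-3 + z) = z + 2*z/(-3 + z))
I(w) = 236 + w²*(-1 + w²)/(-3 + w²) (I(w) = (w*w)*(-1 + w*w)/(-3 + w*w) + 236 = w²*(-1 + w²)/(-3 + w²) + 236 = 236 + w²*(-1 + w²)/(-3 + w²))
r = 188242/12011 (r = -188242/(-12011) = -188242*(-1/12011) = 188242/12011 ≈ 15.672)
(r + 275428) + I(440) = (188242/12011 + 275428) + (-708 + 440⁴ + 235*440²)/(-3 + 440²) = 3308353950/12011 + (-708 + 37480960000 + 235*193600)/(-3 + 193600) = 3308353950/12011 + (-708 + 37480960000 + 45496000)/193597 = 3308353950/12011 + (1/193597)*37526455292 = 3308353950/12011 + 37526455292/193597 = 1091217654170362/2325293567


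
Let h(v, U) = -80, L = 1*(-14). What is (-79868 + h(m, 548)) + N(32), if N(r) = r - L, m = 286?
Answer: -79902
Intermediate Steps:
L = -14
N(r) = 14 + r (N(r) = r - 1*(-14) = r + 14 = 14 + r)
(-79868 + h(m, 548)) + N(32) = (-79868 - 80) + (14 + 32) = -79948 + 46 = -79902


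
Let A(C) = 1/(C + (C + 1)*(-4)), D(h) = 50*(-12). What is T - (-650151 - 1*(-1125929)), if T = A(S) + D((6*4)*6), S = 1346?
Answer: -1925519877/4042 ≈ -4.7638e+5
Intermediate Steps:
D(h) = -600
A(C) = 1/(-4 - 3*C) (A(C) = 1/(C + (1 + C)*(-4)) = 1/(C + (-4 - 4*C)) = 1/(-4 - 3*C))
T = -2425201/4042 (T = -1/(4 + 3*1346) - 600 = -1/(4 + 4038) - 600 = -1/4042 - 600 = -2425201/4042 ≈ -600.00)
T - (-650151 - 1*(-1125929)) = -2425201/4042 - (-650151 - 1*(-1125929)) = -2425201/4042 - (-650151 + 1125929) = -2425201/4042 - 1*475778 = -2425201/4042 - 475778 = -1925519877/4042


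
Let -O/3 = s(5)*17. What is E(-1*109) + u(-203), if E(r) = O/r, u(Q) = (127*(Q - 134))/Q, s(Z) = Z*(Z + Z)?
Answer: 5182741/22127 ≈ 234.23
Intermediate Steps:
s(Z) = 2*Z² (s(Z) = Z*(2*Z) = 2*Z²)
u(Q) = (-17018 + 127*Q)/Q (u(Q) = (127*(-134 + Q))/Q = (-17018 + 127*Q)/Q)
O = -2550 (O = -3*2*5²*17 = -3*2*25*17 = -150*17 = -3*850 = -2550)
E(r) = -2550/r
E(-1*109) + u(-203) = -2550/((-1*109)) + (127 - 17018/(-203)) = -2550/(-109) + (127 - 17018*(-1/203)) = -2550*(-1/109) + (127 + 17018/203) = 2550/109 + 42799/203 = 5182741/22127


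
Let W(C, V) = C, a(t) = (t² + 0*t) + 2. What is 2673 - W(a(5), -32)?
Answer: 2646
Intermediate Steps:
a(t) = 2 + t² (a(t) = (t² + 0) + 2 = t² + 2 = 2 + t²)
2673 - W(a(5), -32) = 2673 - (2 + 5²) = 2673 - (2 + 25) = 2673 - 1*27 = 2673 - 27 = 2646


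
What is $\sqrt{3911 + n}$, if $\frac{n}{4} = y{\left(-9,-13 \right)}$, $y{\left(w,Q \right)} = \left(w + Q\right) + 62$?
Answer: $\sqrt{4071} \approx 63.804$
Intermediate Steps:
$y{\left(w,Q \right)} = 62 + Q + w$ ($y{\left(w,Q \right)} = \left(Q + w\right) + 62 = 62 + Q + w$)
$n = 160$ ($n = 4 \left(62 - 13 - 9\right) = 4 \cdot 40 = 160$)
$\sqrt{3911 + n} = \sqrt{3911 + 160} = \sqrt{4071}$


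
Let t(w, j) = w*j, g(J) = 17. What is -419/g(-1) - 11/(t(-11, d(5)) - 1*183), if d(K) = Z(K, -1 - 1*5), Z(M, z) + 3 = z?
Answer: -35009/1428 ≈ -24.516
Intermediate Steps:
Z(M, z) = -3 + z
d(K) = -9 (d(K) = -3 + (-1 - 1*5) = -3 + (-1 - 5) = -3 - 6 = -9)
t(w, j) = j*w
-419/g(-1) - 11/(t(-11, d(5)) - 1*183) = -419/17 - 11/(-9*(-11) - 1*183) = -419*1/17 - 11/(99 - 183) = -419/17 - 11/(-84) = -419/17 - 11*(-1/84) = -419/17 + 11/84 = -35009/1428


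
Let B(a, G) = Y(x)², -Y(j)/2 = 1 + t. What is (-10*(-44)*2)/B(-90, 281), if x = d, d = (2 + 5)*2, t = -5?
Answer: 55/4 ≈ 13.750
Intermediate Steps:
d = 14 (d = 7*2 = 14)
x = 14
Y(j) = 8 (Y(j) = -2*(1 - 5) = -2*(-4) = 8)
B(a, G) = 64 (B(a, G) = 8² = 64)
(-10*(-44)*2)/B(-90, 281) = (-10*(-44)*2)/64 = (440*2)*(1/64) = 880*(1/64) = 55/4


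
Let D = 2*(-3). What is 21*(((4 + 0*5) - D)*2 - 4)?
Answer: 336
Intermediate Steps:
D = -6
21*(((4 + 0*5) - D)*2 - 4) = 21*(((4 + 0*5) - 1*(-6))*2 - 4) = 21*(((4 + 0) + 6)*2 - 4) = 21*((4 + 6)*2 - 4) = 21*(10*2 - 4) = 21*(20 - 4) = 21*16 = 336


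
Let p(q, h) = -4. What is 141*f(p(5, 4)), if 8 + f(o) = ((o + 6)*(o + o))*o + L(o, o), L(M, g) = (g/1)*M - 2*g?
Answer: 11280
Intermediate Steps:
L(M, g) = -2*g + M*g (L(M, g) = (g*1)*M - 2*g = g*M - 2*g = M*g - 2*g = -2*g + M*g)
f(o) = -8 + o*(-2 + o) + 2*o²*(6 + o) (f(o) = -8 + (((o + 6)*(o + o))*o + o*(-2 + o)) = -8 + (((6 + o)*(2*o))*o + o*(-2 + o)) = -8 + ((2*o*(6 + o))*o + o*(-2 + o)) = -8 + (2*o²*(6 + o) + o*(-2 + o)) = -8 + (o*(-2 + o) + 2*o²*(6 + o)) = -8 + o*(-2 + o) + 2*o²*(6 + o))
141*f(p(5, 4)) = 141*(-8 - 2*(-4) + 2*(-4)³ + 13*(-4)²) = 141*(-8 + 8 + 2*(-64) + 13*16) = 141*(-8 + 8 - 128 + 208) = 141*80 = 11280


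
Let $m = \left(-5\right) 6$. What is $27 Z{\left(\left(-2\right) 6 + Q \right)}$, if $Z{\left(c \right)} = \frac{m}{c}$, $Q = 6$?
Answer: $135$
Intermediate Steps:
$m = -30$
$Z{\left(c \right)} = - \frac{30}{c}$
$27 Z{\left(\left(-2\right) 6 + Q \right)} = 27 \left(- \frac{30}{\left(-2\right) 6 + 6}\right) = 27 \left(- \frac{30}{-12 + 6}\right) = 27 \left(- \frac{30}{-6}\right) = 27 \left(\left(-30\right) \left(- \frac{1}{6}\right)\right) = 27 \cdot 5 = 135$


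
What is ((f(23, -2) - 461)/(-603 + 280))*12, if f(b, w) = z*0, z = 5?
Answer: 5532/323 ≈ 17.127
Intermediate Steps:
f(b, w) = 0 (f(b, w) = 5*0 = 0)
((f(23, -2) - 461)/(-603 + 280))*12 = ((0 - 461)/(-603 + 280))*12 = -461/(-323)*12 = -461*(-1/323)*12 = (461/323)*12 = 5532/323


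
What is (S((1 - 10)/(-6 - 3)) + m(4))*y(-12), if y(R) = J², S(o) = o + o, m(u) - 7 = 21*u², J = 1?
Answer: 345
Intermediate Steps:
m(u) = 7 + 21*u²
S(o) = 2*o
y(R) = 1 (y(R) = 1² = 1)
(S((1 - 10)/(-6 - 3)) + m(4))*y(-12) = (2*((1 - 10)/(-6 - 3)) + (7 + 21*4²))*1 = (2*(-9/(-9)) + (7 + 21*16))*1 = (2*(-9*(-⅑)) + (7 + 336))*1 = (2*1 + 343)*1 = (2 + 343)*1 = 345*1 = 345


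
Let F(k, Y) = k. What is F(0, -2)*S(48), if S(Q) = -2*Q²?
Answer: 0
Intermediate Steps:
F(0, -2)*S(48) = 0*(-2*48²) = 0*(-2*2304) = 0*(-4608) = 0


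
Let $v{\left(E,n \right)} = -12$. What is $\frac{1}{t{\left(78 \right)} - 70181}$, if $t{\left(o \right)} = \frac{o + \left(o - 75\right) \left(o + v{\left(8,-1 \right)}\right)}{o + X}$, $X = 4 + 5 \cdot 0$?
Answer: $- \frac{41}{2877283} \approx -1.425 \cdot 10^{-5}$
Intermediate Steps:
$X = 4$ ($X = 4 + 0 = 4$)
$t{\left(o \right)} = \frac{o + \left(-75 + o\right) \left(-12 + o\right)}{4 + o}$ ($t{\left(o \right)} = \frac{o + \left(o - 75\right) \left(o - 12\right)}{o + 4} = \frac{o + \left(-75 + o\right) \left(-12 + o\right)}{4 + o}$)
$\frac{1}{t{\left(78 \right)} - 70181} = \frac{1}{\frac{900 + 78^{2} - 6708}{4 + 78} - 70181} = \frac{1}{\frac{900 + 6084 - 6708}{82} - 70181} = \frac{1}{\frac{1}{82} \cdot 276 - 70181} = \frac{1}{\frac{138}{41} - 70181} = \frac{1}{- \frac{2877283}{41}} = - \frac{41}{2877283}$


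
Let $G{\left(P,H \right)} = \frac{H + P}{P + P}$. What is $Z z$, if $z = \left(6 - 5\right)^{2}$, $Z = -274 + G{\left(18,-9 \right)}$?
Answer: $- \frac{1095}{4} \approx -273.75$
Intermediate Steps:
$G{\left(P,H \right)} = \frac{H + P}{2 P}$
$Z = - \frac{1095}{4}$ ($Z = -274 + \frac{-9 + 18}{2 \cdot 18} = -274 + \frac{1}{2} \cdot \frac{1}{18} \cdot 9 = -274 + \frac{1}{4} = - \frac{1095}{4} \approx -273.75$)
$z = 1$ ($z = 1^{2} = 1$)
$Z z = \left(- \frac{1095}{4}\right) 1 = - \frac{1095}{4}$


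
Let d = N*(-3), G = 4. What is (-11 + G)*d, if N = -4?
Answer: -84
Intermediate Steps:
d = 12 (d = -4*(-3) = 12)
(-11 + G)*d = (-11 + 4)*12 = -7*12 = -84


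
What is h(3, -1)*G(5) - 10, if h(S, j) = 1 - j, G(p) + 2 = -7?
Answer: -28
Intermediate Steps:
G(p) = -9 (G(p) = -2 - 7 = -9)
h(3, -1)*G(5) - 10 = (1 - 1*(-1))*(-9) - 10 = (1 + 1)*(-9) - 10 = 2*(-9) - 10 = -18 - 10 = -28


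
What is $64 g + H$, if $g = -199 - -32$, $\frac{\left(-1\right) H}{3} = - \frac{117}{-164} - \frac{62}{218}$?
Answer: $- \frac{191081695}{17876} \approx -10689.0$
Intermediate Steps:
$H = - \frac{23007}{17876}$ ($H = - 3 \left(- \frac{117}{-164} - \frac{62}{218}\right) = - 3 \left(\left(-117\right) \left(- \frac{1}{164}\right) - \frac{31}{109}\right) = - 3 \left(\frac{117}{164} - \frac{31}{109}\right) = \left(-3\right) \frac{7669}{17876} = - \frac{23007}{17876} \approx -1.287$)
$g = -167$ ($g = -199 + 32 = -167$)
$64 g + H = 64 \left(-167\right) - \frac{23007}{17876} = -10688 - \frac{23007}{17876} = - \frac{191081695}{17876}$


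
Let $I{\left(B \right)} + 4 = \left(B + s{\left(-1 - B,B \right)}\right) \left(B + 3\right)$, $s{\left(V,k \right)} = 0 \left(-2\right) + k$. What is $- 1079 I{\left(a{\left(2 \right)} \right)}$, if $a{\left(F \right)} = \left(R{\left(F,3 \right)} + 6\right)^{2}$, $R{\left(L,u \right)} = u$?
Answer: $-14678716$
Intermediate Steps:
$s{\left(V,k \right)} = k$ ($s{\left(V,k \right)} = 0 + k = k$)
$a{\left(F \right)} = 81$ ($a{\left(F \right)} = \left(3 + 6\right)^{2} = 9^{2} = 81$)
$I{\left(B \right)} = -4 + 2 B \left(3 + B\right)$ ($I{\left(B \right)} = -4 + \left(B + B\right) \left(B + 3\right) = -4 + 2 B \left(3 + B\right)$)
$- 1079 I{\left(a{\left(2 \right)} \right)} = - 1079 \left(-4 + 2 \cdot 81^{2} + 6 \cdot 81\right) = - 1079 \left(-4 + 2 \cdot 6561 + 486\right) = - 1079 \left(-4 + 13122 + 486\right) = \left(-1079\right) 13604 = -14678716$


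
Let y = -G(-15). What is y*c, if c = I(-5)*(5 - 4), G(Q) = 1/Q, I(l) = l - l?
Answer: 0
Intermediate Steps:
I(l) = 0
y = 1/15 (y = -1/(-15) = -1*(-1/15) = 1/15 ≈ 0.066667)
c = 0 (c = 0*(5 - 4) = 0*1 = 0)
y*c = (1/15)*0 = 0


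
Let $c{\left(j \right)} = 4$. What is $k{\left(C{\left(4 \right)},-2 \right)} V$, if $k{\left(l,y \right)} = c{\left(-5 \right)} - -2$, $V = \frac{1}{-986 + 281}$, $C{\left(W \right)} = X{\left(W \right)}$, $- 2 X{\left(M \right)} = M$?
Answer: $- \frac{2}{235} \approx -0.0085106$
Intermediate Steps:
$X{\left(M \right)} = - \frac{M}{2}$
$C{\left(W \right)} = - \frac{W}{2}$
$V = - \frac{1}{705}$ ($V = \frac{1}{-705} = - \frac{1}{705} \approx -0.0014184$)
$k{\left(l,y \right)} = 6$ ($k{\left(l,y \right)} = 4 - -2 = 4 + 2 = 6$)
$k{\left(C{\left(4 \right)},-2 \right)} V = 6 \left(- \frac{1}{705}\right) = - \frac{2}{235}$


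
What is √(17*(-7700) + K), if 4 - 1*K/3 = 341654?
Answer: 5*I*√46234 ≈ 1075.1*I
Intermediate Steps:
K = -1024950 (K = 12 - 3*341654 = 12 - 1024962 = -1024950)
√(17*(-7700) + K) = √(17*(-7700) - 1024950) = √(-130900 - 1024950) = √(-1155850) = 5*I*√46234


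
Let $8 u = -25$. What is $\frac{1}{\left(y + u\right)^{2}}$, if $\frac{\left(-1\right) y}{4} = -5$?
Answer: $\frac{64}{18225} \approx 0.0035117$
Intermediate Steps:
$y = 20$ ($y = \left(-4\right) \left(-5\right) = 20$)
$u = - \frac{25}{8}$ ($u = \frac{1}{8} \left(-25\right) = - \frac{25}{8} \approx -3.125$)
$\frac{1}{\left(y + u\right)^{2}} = \frac{1}{\left(20 - \frac{25}{8}\right)^{2}} = \frac{1}{\left(\frac{135}{8}\right)^{2}} = \frac{1}{\frac{18225}{64}} = \frac{64}{18225}$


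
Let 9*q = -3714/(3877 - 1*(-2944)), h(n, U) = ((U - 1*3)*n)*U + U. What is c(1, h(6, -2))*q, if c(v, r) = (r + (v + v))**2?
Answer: -1485600/6821 ≈ -217.80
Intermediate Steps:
h(n, U) = U + U*n*(-3 + U) (h(n, U) = ((U - 3)*n)*U + U = ((-3 + U)*n)*U + U = (n*(-3 + U))*U + U = U*n*(-3 + U) + U = U + U*n*(-3 + U))
c(v, r) = (r + 2*v)**2
q = -1238/20463 (q = (-3714/(3877 - 1*(-2944)))/9 = (-3714/(3877 + 2944))/9 = (-3714/6821)/9 = (-3714*1/6821)/9 = (1/9)*(-3714/6821) = -1238/20463 ≈ -0.060499)
c(1, h(6, -2))*q = (-2*(1 - 3*6 - 2*6) + 2*1)**2*(-1238/20463) = (-2*(1 - 18 - 12) + 2)**2*(-1238/20463) = (-2*(-29) + 2)**2*(-1238/20463) = (58 + 2)**2*(-1238/20463) = 60**2*(-1238/20463) = 3600*(-1238/20463) = -1485600/6821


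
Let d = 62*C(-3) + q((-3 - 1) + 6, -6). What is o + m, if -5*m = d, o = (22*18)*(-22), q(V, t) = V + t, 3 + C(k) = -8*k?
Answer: -44858/5 ≈ -8971.6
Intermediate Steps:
C(k) = -3 - 8*k
o = -8712 (o = 396*(-22) = -8712)
d = 1298 (d = 62*(-3 - 8*(-3)) + (((-3 - 1) + 6) - 6) = 62*(-3 + 24) + ((-4 + 6) - 6) = 62*21 + (2 - 6) = 1302 - 4 = 1298)
m = -1298/5 (m = -⅕*1298 = -1298/5 ≈ -259.60)
o + m = -8712 - 1298/5 = -44858/5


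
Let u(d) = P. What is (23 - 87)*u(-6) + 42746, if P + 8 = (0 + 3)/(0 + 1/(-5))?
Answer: 44218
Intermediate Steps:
P = -23 (P = -8 + (0 + 3)/(0 + 1/(-5)) = -8 + 3/(0 - ⅕) = -8 + 3/(-⅕) = -8 + 3*(-5) = -8 - 15 = -23)
u(d) = -23
(23 - 87)*u(-6) + 42746 = (23 - 87)*(-23) + 42746 = -64*(-23) + 42746 = 1472 + 42746 = 44218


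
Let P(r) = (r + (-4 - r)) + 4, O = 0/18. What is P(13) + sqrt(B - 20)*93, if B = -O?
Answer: 186*I*sqrt(5) ≈ 415.91*I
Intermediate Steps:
O = 0 (O = 0*(1/18) = 0)
B = 0 (B = -1*0 = 0)
P(r) = 0 (P(r) = -4 + 4 = 0)
P(13) + sqrt(B - 20)*93 = 0 + sqrt(0 - 20)*93 = 0 + sqrt(-20)*93 = 0 + (2*I*sqrt(5))*93 = 0 + 186*I*sqrt(5) = 186*I*sqrt(5)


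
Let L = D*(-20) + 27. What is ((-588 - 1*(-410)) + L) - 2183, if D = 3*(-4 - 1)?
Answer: -2034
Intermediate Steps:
D = -15 (D = 3*(-5) = -15)
L = 327 (L = -15*(-20) + 27 = 300 + 27 = 327)
((-588 - 1*(-410)) + L) - 2183 = ((-588 - 1*(-410)) + 327) - 2183 = ((-588 + 410) + 327) - 2183 = (-178 + 327) - 2183 = 149 - 2183 = -2034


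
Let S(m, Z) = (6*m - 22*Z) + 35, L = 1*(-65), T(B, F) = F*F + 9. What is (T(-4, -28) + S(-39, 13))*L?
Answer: -20020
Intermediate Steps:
T(B, F) = 9 + F² (T(B, F) = F² + 9 = 9 + F²)
L = -65
S(m, Z) = 35 - 22*Z + 6*m (S(m, Z) = (-22*Z + 6*m) + 35 = 35 - 22*Z + 6*m)
(T(-4, -28) + S(-39, 13))*L = ((9 + (-28)²) + (35 - 22*13 + 6*(-39)))*(-65) = ((9 + 784) + (35 - 286 - 234))*(-65) = (793 - 485)*(-65) = 308*(-65) = -20020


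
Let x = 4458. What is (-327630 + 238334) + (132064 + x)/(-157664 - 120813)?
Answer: -24867018714/278477 ≈ -89297.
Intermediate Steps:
(-327630 + 238334) + (132064 + x)/(-157664 - 120813) = (-327630 + 238334) + (132064 + 4458)/(-157664 - 120813) = -89296 + 136522/(-278477) = -89296 + 136522*(-1/278477) = -89296 - 136522/278477 = -24867018714/278477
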